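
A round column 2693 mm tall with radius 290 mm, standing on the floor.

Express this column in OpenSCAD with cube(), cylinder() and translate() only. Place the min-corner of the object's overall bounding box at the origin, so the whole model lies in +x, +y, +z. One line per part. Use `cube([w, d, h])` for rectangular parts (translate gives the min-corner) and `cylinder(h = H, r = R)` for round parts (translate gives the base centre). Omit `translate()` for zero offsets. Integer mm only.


translate([290, 290, 0]) cylinder(h = 2693, r = 290);


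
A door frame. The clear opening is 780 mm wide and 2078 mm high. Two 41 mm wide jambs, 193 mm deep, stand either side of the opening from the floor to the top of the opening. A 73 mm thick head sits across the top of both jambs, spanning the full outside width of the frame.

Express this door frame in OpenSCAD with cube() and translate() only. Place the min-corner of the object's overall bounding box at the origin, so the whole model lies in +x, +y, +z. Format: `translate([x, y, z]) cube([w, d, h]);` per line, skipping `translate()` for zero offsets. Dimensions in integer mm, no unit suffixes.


cube([41, 193, 2078]);
translate([821, 0, 0]) cube([41, 193, 2078]);
translate([0, 0, 2078]) cube([862, 193, 73]);


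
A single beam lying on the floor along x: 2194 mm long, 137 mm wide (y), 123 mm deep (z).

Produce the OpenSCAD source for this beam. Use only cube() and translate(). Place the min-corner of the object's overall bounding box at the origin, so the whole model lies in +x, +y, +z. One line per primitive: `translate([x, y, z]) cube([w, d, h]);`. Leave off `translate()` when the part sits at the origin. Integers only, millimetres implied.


cube([2194, 137, 123]);


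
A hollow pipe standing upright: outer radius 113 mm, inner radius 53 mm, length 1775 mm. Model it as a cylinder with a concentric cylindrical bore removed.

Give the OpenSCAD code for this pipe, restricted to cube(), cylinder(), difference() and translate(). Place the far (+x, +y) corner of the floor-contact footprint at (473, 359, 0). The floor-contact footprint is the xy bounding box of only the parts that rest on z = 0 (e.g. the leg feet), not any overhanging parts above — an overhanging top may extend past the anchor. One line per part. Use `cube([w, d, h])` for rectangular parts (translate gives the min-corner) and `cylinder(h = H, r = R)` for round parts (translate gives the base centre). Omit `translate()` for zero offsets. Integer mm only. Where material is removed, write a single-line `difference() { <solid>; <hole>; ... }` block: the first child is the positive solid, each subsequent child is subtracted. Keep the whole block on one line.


difference() { translate([360, 246, 0]) cylinder(h = 1775, r = 113); translate([360, 246, 0]) cylinder(h = 1775, r = 53); }


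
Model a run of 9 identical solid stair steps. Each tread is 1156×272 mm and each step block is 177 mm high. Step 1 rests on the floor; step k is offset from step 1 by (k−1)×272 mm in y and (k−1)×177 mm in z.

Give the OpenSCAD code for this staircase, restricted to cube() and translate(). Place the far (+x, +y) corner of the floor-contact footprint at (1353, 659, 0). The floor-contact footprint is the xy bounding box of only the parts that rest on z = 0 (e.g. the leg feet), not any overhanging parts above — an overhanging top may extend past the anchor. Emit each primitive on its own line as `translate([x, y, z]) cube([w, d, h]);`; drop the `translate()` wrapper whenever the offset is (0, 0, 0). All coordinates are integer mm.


translate([197, 387, 0]) cube([1156, 272, 177]);
translate([197, 659, 177]) cube([1156, 272, 177]);
translate([197, 931, 354]) cube([1156, 272, 177]);
translate([197, 1203, 531]) cube([1156, 272, 177]);
translate([197, 1475, 708]) cube([1156, 272, 177]);
translate([197, 1747, 885]) cube([1156, 272, 177]);
translate([197, 2019, 1062]) cube([1156, 272, 177]);
translate([197, 2291, 1239]) cube([1156, 272, 177]);
translate([197, 2563, 1416]) cube([1156, 272, 177]);


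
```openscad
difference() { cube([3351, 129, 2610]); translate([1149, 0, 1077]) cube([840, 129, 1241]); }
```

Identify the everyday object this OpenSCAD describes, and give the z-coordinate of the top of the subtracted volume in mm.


A wall with a window opening. The window head height is 2318 mm.

A wall with a rectangular opening subtracted — a window. Sill at z = 1077, opening 1241 mm tall, so the head is at 1077 + 1241 = 2318 mm.


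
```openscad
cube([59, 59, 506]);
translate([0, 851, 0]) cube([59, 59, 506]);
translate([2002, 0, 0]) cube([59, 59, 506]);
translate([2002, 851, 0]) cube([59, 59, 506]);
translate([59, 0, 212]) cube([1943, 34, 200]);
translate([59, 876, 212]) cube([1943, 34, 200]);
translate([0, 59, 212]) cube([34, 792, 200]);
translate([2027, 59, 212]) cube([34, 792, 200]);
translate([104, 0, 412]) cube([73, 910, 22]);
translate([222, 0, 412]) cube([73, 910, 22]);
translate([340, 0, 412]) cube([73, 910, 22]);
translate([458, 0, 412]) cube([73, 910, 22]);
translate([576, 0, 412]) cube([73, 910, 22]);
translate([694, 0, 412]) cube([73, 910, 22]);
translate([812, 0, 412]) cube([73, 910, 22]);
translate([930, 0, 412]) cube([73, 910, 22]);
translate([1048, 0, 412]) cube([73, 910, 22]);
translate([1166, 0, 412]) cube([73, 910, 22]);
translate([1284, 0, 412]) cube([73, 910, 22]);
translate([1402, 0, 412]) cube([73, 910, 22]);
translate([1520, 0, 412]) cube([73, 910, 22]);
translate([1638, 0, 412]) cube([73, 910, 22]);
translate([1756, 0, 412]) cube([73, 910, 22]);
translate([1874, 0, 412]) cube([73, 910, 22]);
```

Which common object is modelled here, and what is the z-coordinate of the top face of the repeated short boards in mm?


A bed frame. The slat-top height is 434 mm.

Four posts, four rails, and a row of slats — a bed frame. Slats sit on the rails at z = 212 + 200 = 412; with slat thickness 22, the top is 434 mm.


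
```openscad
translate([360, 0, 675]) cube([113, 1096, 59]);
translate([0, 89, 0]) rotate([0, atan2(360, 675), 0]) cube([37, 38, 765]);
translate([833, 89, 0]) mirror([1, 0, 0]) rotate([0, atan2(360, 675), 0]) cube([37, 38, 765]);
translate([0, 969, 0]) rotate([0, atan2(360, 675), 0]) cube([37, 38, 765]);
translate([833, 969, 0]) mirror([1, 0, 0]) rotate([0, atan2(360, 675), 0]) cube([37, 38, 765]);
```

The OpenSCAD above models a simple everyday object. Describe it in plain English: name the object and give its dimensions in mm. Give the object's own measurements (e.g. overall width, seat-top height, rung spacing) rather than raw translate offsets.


A sawhorse. A 113×1096×59 mm beam (x, y, z) sits on two A-frame leg pairs. Each pair is two raked legs of 37×38 mm section (38 mm along y) splaying symmetrically in x. Each leg rises 675 mm vertically over 360 mm of horizontal reach and is 765 mm long along its own axis. Every leg's outer bottom edge rests on the floor and its outer top edge meets a bottom edge of the beam — the left legs (tilting toward +x) meet the beam's −x bottom edge, the right legs (their mirror images, tilting toward −x) meet its +x bottom edge — so the leg tops tuck under the beam, the beam's underside is 675 mm above the floor, and the feet are 833 mm apart outside-to-outside with the beam centred between them. The two leg pairs are set in 89 mm from either end of the beam.


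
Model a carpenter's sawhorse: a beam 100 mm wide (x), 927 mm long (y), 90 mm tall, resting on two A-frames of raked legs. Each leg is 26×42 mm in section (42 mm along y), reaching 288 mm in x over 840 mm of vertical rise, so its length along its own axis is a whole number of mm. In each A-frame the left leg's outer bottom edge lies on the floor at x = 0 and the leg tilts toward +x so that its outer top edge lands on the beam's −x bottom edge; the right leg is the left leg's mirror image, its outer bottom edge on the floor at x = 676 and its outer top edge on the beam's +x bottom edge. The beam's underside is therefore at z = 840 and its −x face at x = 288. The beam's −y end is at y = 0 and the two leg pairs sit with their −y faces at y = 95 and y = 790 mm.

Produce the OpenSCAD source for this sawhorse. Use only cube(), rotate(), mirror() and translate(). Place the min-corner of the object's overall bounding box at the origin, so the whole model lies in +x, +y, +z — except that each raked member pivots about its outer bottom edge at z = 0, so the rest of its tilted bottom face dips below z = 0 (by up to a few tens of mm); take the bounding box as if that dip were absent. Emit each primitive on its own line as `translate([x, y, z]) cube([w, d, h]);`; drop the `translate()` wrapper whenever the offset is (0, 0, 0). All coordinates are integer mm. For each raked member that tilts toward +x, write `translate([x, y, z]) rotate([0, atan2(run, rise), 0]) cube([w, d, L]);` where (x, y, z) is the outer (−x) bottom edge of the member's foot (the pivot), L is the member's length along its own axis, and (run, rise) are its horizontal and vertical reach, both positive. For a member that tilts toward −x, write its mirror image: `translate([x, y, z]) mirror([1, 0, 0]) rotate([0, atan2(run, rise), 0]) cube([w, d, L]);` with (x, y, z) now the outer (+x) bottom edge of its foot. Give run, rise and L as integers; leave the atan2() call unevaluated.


// leg length = √(288² + 840²) = 888
// right-leg outer foot x = 2·288 + 100 = 676
// beam min-corner = (288, 0, 840)
translate([288, 0, 840]) cube([100, 927, 90]);
translate([0, 95, 0]) rotate([0, atan2(288, 840), 0]) cube([26, 42, 888]);
translate([676, 95, 0]) mirror([1, 0, 0]) rotate([0, atan2(288, 840), 0]) cube([26, 42, 888]);
translate([0, 790, 0]) rotate([0, atan2(288, 840), 0]) cube([26, 42, 888]);
translate([676, 790, 0]) mirror([1, 0, 0]) rotate([0, atan2(288, 840), 0]) cube([26, 42, 888]);


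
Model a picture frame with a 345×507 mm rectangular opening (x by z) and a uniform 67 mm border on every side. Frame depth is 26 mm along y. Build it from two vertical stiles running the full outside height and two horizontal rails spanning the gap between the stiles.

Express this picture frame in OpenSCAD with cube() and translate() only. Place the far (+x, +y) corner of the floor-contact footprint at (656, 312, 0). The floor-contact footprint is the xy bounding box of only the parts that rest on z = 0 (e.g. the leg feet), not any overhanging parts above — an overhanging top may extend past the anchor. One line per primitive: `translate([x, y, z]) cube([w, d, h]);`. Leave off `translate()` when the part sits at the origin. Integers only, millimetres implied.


translate([177, 286, 0]) cube([67, 26, 641]);
translate([589, 286, 0]) cube([67, 26, 641]);
translate([244, 286, 0]) cube([345, 26, 67]);
translate([244, 286, 574]) cube([345, 26, 67]);


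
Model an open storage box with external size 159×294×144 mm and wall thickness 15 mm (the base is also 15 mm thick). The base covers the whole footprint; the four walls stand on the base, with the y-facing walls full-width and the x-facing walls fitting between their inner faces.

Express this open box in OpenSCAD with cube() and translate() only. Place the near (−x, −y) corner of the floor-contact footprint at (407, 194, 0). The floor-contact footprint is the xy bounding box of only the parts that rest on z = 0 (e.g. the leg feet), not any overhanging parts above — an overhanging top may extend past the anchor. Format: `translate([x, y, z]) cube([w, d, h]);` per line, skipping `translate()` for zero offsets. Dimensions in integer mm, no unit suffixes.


translate([407, 194, 0]) cube([159, 294, 15]);
translate([407, 194, 15]) cube([159, 15, 129]);
translate([407, 473, 15]) cube([159, 15, 129]);
translate([407, 209, 15]) cube([15, 264, 129]);
translate([551, 209, 15]) cube([15, 264, 129]);


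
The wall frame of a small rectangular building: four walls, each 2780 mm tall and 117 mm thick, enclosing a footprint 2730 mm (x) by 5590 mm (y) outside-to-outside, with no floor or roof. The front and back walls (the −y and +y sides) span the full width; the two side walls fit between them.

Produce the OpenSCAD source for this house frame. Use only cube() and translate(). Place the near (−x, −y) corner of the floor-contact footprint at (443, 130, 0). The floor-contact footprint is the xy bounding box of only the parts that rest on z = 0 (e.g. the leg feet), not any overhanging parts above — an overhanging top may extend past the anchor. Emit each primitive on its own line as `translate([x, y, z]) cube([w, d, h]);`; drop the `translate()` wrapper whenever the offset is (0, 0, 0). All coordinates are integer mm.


translate([443, 130, 0]) cube([2730, 117, 2780]);
translate([443, 5603, 0]) cube([2730, 117, 2780]);
translate([443, 247, 0]) cube([117, 5356, 2780]);
translate([3056, 247, 0]) cube([117, 5356, 2780]);


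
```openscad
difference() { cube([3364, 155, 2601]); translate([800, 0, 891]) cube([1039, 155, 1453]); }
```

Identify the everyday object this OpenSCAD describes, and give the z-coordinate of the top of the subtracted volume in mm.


A wall with a window opening. The window head height is 2344 mm.

A wall with a rectangular opening subtracted — a window. Sill at z = 891, opening 1453 mm tall, so the head is at 891 + 1453 = 2344 mm.


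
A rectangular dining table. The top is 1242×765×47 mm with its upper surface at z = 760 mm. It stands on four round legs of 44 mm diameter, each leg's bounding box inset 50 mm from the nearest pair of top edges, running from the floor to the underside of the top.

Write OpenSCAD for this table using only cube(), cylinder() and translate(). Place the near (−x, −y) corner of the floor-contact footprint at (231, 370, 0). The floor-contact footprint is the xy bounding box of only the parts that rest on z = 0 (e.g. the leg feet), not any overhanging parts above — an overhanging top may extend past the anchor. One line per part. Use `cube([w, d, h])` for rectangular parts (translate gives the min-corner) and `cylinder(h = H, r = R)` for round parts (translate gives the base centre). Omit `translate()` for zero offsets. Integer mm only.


// leg_h = 760 - 47 = 713
translate([181, 320, 713]) cube([1242, 765, 47]);
translate([253, 392, 0]) cylinder(h = 713, r = 22);
translate([1351, 392, 0]) cylinder(h = 713, r = 22);
translate([253, 1013, 0]) cylinder(h = 713, r = 22);
translate([1351, 1013, 0]) cylinder(h = 713, r = 22);


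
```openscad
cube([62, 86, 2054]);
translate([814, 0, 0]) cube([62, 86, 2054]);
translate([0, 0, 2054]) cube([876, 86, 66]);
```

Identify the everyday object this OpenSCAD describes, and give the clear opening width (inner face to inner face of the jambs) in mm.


A door frame. The clear opening width is 752 mm.

Two 2054 mm tall posts with a header on top — a door frame. The left jamb is 62 mm wide at x = 0; the right jamb starts at x = 814. The clear opening is 814 − 62 = 752 mm.


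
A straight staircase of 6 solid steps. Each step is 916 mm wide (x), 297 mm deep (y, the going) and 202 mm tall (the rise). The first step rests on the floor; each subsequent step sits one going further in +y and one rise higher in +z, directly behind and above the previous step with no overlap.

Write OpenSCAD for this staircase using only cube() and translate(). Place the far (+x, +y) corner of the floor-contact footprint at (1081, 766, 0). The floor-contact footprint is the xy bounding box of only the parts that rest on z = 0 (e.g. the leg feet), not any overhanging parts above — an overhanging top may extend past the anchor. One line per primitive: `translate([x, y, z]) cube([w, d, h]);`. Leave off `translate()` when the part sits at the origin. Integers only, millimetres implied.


translate([165, 469, 0]) cube([916, 297, 202]);
translate([165, 766, 202]) cube([916, 297, 202]);
translate([165, 1063, 404]) cube([916, 297, 202]);
translate([165, 1360, 606]) cube([916, 297, 202]);
translate([165, 1657, 808]) cube([916, 297, 202]);
translate([165, 1954, 1010]) cube([916, 297, 202]);


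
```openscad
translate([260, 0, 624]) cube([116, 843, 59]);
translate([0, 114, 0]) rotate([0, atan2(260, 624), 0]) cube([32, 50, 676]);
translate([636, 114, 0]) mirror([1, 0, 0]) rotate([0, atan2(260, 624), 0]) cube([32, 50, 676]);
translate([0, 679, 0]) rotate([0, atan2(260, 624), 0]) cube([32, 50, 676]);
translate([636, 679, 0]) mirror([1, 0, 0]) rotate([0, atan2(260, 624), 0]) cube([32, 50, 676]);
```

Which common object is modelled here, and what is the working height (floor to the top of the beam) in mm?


A sawhorse. The overall height is 683 mm.

A beam across two mirrored pairs of raked legs — a sawhorse. The beam's underside is at z = 624 (matching the legs' vertical rise in atan2(260, 624)) and the beam is 59 mm tall, so its top is at 624 + 59 = 683 mm. The raked legs top out at the beam's underside, so that is the highest point.


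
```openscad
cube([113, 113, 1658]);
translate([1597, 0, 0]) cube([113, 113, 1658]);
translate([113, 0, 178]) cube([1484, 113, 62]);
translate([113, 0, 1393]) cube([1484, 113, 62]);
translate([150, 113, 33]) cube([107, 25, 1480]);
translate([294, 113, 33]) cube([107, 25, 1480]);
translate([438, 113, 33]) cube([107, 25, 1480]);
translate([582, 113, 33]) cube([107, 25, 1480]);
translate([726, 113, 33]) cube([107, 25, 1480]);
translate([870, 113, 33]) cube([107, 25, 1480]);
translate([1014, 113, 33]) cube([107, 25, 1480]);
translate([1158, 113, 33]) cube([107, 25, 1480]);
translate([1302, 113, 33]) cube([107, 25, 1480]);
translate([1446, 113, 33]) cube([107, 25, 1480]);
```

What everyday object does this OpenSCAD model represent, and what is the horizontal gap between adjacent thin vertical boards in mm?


A fence section. The picket gap is 37 mm.

Two posts, two rails, 10 pickets — a fence section. Span 1484 mm holds 10 pickets of 107 mm with 11 equal gaps: ⌊(1484 − 10·107) / 11⌋ = 37 mm.


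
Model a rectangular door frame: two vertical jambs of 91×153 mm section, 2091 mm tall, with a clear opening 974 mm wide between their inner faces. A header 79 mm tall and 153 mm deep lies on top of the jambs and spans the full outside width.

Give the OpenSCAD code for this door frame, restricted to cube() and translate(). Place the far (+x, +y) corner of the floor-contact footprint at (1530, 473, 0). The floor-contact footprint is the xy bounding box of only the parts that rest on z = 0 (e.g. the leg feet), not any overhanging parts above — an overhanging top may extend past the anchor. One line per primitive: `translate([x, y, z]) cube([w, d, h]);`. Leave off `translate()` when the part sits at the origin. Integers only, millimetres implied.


translate([374, 320, 0]) cube([91, 153, 2091]);
translate([1439, 320, 0]) cube([91, 153, 2091]);
translate([374, 320, 2091]) cube([1156, 153, 79]);


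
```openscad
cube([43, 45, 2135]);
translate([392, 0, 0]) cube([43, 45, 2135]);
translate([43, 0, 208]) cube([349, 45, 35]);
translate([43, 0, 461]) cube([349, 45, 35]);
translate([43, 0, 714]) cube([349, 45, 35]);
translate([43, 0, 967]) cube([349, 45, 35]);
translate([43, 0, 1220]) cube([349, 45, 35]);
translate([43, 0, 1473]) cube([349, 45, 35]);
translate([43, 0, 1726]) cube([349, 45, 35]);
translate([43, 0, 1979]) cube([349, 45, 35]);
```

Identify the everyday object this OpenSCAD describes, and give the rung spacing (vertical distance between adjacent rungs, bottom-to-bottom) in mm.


A ladder. The rung spacing is 253 mm.

Two tall 43×45 posts with 8 short bars between them — a ladder. Adjacent rungs sit at z = 208 and z = 461, so the spacing is 461 − 208 = 253 mm.


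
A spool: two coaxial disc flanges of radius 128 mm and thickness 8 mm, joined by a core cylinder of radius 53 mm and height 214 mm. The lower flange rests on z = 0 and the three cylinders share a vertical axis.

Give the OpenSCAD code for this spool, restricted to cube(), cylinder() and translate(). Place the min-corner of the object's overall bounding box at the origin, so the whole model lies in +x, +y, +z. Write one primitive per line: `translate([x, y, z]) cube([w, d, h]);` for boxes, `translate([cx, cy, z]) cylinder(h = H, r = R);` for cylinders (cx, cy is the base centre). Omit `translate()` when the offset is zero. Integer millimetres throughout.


translate([128, 128, 0]) cylinder(h = 8, r = 128);
translate([128, 128, 8]) cylinder(h = 214, r = 53);
translate([128, 128, 222]) cylinder(h = 8, r = 128);


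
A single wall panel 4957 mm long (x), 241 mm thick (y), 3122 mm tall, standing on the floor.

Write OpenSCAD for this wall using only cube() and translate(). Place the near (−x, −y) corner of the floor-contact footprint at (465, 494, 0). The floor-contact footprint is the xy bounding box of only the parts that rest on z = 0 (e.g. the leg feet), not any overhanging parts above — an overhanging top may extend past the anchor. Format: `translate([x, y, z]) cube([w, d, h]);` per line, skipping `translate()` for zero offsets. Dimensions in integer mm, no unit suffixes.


translate([465, 494, 0]) cube([4957, 241, 3122]);


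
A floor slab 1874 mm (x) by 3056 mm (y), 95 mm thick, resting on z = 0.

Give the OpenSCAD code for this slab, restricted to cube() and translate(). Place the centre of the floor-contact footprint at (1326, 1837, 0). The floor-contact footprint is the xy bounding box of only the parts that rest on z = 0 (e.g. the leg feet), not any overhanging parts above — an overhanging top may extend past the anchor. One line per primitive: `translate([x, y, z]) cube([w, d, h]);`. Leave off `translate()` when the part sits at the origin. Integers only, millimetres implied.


translate([389, 309, 0]) cube([1874, 3056, 95]);


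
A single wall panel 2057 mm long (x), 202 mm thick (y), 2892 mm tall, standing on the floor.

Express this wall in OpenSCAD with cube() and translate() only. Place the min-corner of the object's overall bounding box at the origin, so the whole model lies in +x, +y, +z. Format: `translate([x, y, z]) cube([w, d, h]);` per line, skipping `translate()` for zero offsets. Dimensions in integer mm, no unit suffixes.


cube([2057, 202, 2892]);


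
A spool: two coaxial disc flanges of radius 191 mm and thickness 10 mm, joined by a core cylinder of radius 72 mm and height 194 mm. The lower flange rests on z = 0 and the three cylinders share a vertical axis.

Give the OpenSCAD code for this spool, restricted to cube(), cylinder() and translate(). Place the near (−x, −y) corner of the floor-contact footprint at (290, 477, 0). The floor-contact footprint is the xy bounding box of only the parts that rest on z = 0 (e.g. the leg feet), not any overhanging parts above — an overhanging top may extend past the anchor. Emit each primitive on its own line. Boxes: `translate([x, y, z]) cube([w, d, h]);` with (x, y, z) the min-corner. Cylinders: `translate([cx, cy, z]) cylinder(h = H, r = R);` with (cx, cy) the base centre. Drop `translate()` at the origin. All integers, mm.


translate([481, 668, 0]) cylinder(h = 10, r = 191);
translate([481, 668, 10]) cylinder(h = 194, r = 72);
translate([481, 668, 204]) cylinder(h = 10, r = 191);


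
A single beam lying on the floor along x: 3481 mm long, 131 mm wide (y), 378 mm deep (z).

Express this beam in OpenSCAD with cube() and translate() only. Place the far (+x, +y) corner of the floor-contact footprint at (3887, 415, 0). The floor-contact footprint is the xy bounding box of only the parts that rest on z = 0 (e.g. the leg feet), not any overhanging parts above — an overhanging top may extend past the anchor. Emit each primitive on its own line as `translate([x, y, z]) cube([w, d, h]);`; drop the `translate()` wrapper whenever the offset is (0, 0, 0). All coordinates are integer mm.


translate([406, 284, 0]) cube([3481, 131, 378]);


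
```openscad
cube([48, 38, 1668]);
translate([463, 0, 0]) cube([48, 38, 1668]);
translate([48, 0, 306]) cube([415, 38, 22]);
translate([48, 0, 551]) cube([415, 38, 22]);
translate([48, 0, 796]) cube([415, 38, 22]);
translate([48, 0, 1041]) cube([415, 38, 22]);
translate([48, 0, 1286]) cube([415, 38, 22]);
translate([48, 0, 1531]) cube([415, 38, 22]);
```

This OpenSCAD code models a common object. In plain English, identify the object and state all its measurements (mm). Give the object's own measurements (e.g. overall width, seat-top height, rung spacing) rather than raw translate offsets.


A straight ladder. Two 48×38 mm vertical rails, 1668 mm tall, stand 511 mm apart (outside-to-outside) with their front faces coplanar on the −y side. 6 rungs, each 38 mm deep and 22 mm tall, span between the inner faces of the rails, front faces flush with the rails. The lowest rung's underside is at z = 306 mm and rungs are spaced 245 mm apart (underside to underside).


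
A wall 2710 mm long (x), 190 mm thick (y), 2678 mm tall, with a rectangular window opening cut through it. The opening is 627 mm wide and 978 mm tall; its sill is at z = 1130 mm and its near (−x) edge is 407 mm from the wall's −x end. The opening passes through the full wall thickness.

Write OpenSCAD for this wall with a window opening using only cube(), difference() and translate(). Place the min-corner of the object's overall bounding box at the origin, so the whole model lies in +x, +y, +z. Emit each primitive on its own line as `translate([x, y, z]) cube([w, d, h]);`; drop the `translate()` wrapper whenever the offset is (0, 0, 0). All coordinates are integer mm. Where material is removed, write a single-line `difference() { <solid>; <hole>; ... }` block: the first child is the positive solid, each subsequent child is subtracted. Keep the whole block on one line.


difference() { cube([2710, 190, 2678]); translate([407, 0, 1130]) cube([627, 190, 978]); }


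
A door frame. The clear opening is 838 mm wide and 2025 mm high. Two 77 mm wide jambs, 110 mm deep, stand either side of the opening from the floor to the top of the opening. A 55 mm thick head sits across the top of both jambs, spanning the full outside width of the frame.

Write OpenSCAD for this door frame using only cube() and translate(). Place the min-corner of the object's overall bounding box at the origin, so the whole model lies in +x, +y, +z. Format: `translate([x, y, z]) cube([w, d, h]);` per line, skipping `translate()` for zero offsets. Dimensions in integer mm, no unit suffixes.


cube([77, 110, 2025]);
translate([915, 0, 0]) cube([77, 110, 2025]);
translate([0, 0, 2025]) cube([992, 110, 55]);


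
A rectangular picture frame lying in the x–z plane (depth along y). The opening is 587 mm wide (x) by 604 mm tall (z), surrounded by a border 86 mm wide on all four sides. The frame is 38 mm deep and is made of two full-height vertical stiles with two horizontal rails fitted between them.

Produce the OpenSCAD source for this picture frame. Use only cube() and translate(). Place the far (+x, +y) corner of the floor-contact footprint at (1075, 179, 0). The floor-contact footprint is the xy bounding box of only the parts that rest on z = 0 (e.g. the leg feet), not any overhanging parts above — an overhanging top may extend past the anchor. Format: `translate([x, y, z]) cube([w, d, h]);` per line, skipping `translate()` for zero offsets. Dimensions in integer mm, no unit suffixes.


translate([316, 141, 0]) cube([86, 38, 776]);
translate([989, 141, 0]) cube([86, 38, 776]);
translate([402, 141, 0]) cube([587, 38, 86]);
translate([402, 141, 690]) cube([587, 38, 86]);


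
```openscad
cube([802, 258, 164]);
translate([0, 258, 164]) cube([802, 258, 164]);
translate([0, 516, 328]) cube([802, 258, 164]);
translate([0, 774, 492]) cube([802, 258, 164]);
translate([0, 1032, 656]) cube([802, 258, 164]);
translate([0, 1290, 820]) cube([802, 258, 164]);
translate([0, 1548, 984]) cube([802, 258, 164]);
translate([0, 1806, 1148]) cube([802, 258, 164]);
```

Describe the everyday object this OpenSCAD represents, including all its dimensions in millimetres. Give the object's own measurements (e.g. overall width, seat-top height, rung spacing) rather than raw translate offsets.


A straight staircase of 8 solid steps. Each step is 802 mm wide (x), 258 mm deep (y, the going) and 164 mm tall (the rise). The first step rests on the floor; each subsequent step sits one going further in +y and one rise higher in +z, directly behind and above the previous step with no overlap.


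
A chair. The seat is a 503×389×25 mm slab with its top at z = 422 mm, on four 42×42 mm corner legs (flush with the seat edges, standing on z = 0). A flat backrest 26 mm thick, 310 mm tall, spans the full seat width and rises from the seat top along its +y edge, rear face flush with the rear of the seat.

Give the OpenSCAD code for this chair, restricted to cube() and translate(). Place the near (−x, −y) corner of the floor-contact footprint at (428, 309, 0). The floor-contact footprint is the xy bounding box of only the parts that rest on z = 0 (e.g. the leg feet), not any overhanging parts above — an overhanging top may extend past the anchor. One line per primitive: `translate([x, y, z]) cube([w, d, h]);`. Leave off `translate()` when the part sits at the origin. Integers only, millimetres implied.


// leg_h = 422 - 25 = 397
translate([428, 309, 397]) cube([503, 389, 25]);
translate([428, 309, 0]) cube([42, 42, 397]);
translate([889, 309, 0]) cube([42, 42, 397]);
translate([428, 656, 0]) cube([42, 42, 397]);
translate([889, 656, 0]) cube([42, 42, 397]);
translate([428, 672, 422]) cube([503, 26, 310]);


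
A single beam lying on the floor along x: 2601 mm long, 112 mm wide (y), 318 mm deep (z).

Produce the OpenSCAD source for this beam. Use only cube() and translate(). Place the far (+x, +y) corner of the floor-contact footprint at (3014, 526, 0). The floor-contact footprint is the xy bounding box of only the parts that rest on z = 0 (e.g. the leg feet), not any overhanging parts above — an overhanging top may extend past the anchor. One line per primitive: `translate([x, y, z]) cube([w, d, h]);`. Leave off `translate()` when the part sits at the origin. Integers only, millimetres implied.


translate([413, 414, 0]) cube([2601, 112, 318]);


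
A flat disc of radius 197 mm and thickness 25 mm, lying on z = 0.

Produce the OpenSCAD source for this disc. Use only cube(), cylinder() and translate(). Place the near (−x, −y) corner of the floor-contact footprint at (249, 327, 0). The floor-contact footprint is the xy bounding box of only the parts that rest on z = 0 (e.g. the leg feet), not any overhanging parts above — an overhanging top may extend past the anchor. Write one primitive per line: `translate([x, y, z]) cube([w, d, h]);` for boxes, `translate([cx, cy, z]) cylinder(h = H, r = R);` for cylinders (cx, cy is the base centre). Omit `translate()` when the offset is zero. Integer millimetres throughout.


translate([446, 524, 0]) cylinder(h = 25, r = 197);


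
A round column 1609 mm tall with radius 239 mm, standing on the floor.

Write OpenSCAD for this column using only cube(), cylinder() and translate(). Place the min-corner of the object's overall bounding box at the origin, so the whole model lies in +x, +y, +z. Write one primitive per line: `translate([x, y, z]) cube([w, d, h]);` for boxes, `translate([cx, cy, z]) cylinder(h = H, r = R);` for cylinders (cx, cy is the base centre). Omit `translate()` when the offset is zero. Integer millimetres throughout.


translate([239, 239, 0]) cylinder(h = 1609, r = 239);


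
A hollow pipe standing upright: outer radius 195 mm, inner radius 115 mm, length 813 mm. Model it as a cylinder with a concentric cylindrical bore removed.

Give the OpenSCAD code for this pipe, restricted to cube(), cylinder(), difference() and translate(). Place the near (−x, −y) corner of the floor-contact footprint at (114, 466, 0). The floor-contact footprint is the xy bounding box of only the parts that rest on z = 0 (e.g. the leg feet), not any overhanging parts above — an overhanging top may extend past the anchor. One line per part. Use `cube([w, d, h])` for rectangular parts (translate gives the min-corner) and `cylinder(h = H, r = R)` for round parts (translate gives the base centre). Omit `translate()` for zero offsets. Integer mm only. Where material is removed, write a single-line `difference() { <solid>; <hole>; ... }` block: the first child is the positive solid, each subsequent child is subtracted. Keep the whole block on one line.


difference() { translate([309, 661, 0]) cylinder(h = 813, r = 195); translate([309, 661, 0]) cylinder(h = 813, r = 115); }


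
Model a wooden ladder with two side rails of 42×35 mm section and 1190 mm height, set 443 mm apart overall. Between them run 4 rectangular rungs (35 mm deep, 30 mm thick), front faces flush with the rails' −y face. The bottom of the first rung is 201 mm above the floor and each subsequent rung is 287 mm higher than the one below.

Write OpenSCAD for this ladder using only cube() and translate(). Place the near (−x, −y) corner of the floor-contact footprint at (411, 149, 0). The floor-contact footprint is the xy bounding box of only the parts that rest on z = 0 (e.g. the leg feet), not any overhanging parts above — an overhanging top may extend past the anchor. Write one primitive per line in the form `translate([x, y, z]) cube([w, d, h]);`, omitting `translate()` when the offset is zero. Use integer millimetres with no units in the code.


// rung span = 443 - 2*42 = 359
// rung[k] z = 201 + k*287
translate([411, 149, 0]) cube([42, 35, 1190]);
translate([812, 149, 0]) cube([42, 35, 1190]);
translate([453, 149, 201]) cube([359, 35, 30]);
translate([453, 149, 488]) cube([359, 35, 30]);
translate([453, 149, 775]) cube([359, 35, 30]);
translate([453, 149, 1062]) cube([359, 35, 30]);


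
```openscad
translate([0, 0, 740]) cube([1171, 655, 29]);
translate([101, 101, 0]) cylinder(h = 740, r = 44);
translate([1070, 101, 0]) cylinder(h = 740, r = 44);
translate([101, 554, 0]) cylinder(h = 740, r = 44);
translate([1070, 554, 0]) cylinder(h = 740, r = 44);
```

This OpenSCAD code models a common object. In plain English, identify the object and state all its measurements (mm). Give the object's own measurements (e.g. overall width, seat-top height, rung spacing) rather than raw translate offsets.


A table: top 1171 mm (x) × 655 mm (y), 29 mm thick, upper face at z = 769 mm, on four round legs of 88 mm diameter, each leg's bounding box inset 57 mm from the nearest pair of top edges from z = 0 to the bottom of the top.


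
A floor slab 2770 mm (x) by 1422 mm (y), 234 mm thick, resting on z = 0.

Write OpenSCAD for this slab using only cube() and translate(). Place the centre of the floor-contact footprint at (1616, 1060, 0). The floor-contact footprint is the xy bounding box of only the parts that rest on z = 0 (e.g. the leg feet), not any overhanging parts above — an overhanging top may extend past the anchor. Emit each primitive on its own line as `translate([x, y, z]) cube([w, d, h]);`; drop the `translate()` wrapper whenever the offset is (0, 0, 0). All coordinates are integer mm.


translate([231, 349, 0]) cube([2770, 1422, 234]);


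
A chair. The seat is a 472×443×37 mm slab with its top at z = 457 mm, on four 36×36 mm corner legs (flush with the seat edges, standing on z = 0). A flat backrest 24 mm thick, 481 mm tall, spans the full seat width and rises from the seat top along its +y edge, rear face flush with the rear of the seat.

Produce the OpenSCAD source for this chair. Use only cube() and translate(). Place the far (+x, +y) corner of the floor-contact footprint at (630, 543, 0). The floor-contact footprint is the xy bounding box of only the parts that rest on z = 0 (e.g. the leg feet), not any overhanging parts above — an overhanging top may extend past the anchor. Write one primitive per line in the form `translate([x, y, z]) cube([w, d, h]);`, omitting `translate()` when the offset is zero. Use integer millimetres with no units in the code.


translate([158, 100, 420]) cube([472, 443, 37]);
translate([158, 100, 0]) cube([36, 36, 420]);
translate([594, 100, 0]) cube([36, 36, 420]);
translate([158, 507, 0]) cube([36, 36, 420]);
translate([594, 507, 0]) cube([36, 36, 420]);
translate([158, 519, 457]) cube([472, 24, 481]);


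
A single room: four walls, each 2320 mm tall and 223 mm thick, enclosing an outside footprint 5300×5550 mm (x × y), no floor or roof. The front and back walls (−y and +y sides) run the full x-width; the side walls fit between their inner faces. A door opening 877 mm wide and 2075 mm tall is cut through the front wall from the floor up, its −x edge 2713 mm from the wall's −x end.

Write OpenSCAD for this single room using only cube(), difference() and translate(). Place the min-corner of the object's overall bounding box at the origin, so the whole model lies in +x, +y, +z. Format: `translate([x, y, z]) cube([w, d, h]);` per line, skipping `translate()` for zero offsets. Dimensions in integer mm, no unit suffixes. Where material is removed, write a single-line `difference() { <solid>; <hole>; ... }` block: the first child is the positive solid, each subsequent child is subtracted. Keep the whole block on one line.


difference() { cube([5300, 223, 2320]); translate([2713, 0, 0]) cube([877, 223, 2075]); }
translate([0, 5327, 0]) cube([5300, 223, 2320]);
translate([0, 223, 0]) cube([223, 5104, 2320]);
translate([5077, 223, 0]) cube([223, 5104, 2320]);


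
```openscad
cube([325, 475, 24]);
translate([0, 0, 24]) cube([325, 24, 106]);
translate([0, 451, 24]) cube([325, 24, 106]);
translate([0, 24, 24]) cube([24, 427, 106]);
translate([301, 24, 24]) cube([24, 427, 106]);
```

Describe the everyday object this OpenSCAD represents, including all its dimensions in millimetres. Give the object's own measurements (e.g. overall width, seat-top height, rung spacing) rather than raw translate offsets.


An open-topped rectangular box: outside dimensions 325×475×130 mm, with a uniform wall and base thickness of 24 mm. The base is a full 325×475 slab on the floor; four walls sit on top of the base. The front and back walls (the −y and +y sides) span the full width; the two side walls fit between them.


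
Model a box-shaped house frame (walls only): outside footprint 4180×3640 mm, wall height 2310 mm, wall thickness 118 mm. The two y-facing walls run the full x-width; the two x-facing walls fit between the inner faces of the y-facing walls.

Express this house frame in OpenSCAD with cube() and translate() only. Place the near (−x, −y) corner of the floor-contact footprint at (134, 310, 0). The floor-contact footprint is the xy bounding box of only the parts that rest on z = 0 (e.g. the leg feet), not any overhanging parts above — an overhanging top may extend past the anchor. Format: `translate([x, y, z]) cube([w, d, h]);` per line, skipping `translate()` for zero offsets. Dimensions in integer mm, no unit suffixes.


translate([134, 310, 0]) cube([4180, 118, 2310]);
translate([134, 3832, 0]) cube([4180, 118, 2310]);
translate([134, 428, 0]) cube([118, 3404, 2310]);
translate([4196, 428, 0]) cube([118, 3404, 2310]);


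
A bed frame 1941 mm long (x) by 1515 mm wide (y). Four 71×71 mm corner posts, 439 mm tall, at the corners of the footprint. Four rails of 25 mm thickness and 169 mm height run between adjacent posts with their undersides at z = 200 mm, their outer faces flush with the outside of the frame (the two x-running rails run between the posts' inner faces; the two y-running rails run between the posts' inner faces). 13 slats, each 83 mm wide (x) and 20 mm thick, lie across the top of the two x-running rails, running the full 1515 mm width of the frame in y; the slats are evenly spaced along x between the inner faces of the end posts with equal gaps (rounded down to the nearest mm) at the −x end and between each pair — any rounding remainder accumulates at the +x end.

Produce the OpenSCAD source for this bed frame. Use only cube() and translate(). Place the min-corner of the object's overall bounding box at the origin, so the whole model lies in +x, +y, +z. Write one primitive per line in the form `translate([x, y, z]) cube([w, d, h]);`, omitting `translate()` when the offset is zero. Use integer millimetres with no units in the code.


cube([71, 71, 439]);
translate([0, 1444, 0]) cube([71, 71, 439]);
translate([1870, 0, 0]) cube([71, 71, 439]);
translate([1870, 1444, 0]) cube([71, 71, 439]);
translate([71, 0, 200]) cube([1799, 25, 169]);
translate([71, 1490, 200]) cube([1799, 25, 169]);
translate([0, 71, 200]) cube([25, 1373, 169]);
translate([1916, 71, 200]) cube([25, 1373, 169]);
translate([122, 0, 369]) cube([83, 1515, 20]);
translate([256, 0, 369]) cube([83, 1515, 20]);
translate([390, 0, 369]) cube([83, 1515, 20]);
translate([524, 0, 369]) cube([83, 1515, 20]);
translate([658, 0, 369]) cube([83, 1515, 20]);
translate([792, 0, 369]) cube([83, 1515, 20]);
translate([926, 0, 369]) cube([83, 1515, 20]);
translate([1060, 0, 369]) cube([83, 1515, 20]);
translate([1194, 0, 369]) cube([83, 1515, 20]);
translate([1328, 0, 369]) cube([83, 1515, 20]);
translate([1462, 0, 369]) cube([83, 1515, 20]);
translate([1596, 0, 369]) cube([83, 1515, 20]);
translate([1730, 0, 369]) cube([83, 1515, 20]);
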